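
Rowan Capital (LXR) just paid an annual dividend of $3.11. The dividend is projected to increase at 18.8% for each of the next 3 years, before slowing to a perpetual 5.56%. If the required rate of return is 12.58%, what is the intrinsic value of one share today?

$65.35

Two-stage DDM. Project D₁…D_3 at 0.188, terminal growth 0.0556, discount at r = 0.1258.
D_1 = 3.6947
D_2 = 4.3893
D_3 = 5.2145
Terminal value at t=3: TV = D_4/(r−g) = 5.5044/(0.1258−0.0556) = 78.4101
P₀ = 3.6947/(1+0.1258)^1 + 4.3893/(1+0.1258)^2 + 5.2145/(1+0.1258)^3 + 78.4101/(1+0.1258)^3 = 65.3521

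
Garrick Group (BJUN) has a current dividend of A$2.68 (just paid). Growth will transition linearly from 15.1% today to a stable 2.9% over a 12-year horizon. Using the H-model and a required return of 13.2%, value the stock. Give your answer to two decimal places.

A$45.82

H-model: P₀ = D₀[(1+g_L) + H(g_S−g_L)]/(r−g_L), with H = 12/2 = 6.
P₀ = 2.68 × [(1+0.029) + 6×(0.151−0.029)] / (0.132−0.029)
   = 2.68 × 1.7610 / 0.103 = 45.8202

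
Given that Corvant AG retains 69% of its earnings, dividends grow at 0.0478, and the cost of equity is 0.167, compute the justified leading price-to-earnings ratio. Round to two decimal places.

2.60

Payout ratio b = 1 − 0.69 = 0.31.
Justified leading P/E = b/(r−g) = 0.31/(0.167−0.0478) = 2.6007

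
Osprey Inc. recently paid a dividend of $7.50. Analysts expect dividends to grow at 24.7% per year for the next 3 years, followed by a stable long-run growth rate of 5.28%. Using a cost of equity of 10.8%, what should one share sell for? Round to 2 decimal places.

Two-stage DDM. Project D₁…D_3 at 0.247, terminal growth 0.0528, discount at r = 0.108.
D_1 = 9.3525
D_2 = 11.6626
D_3 = 14.5432
Terminal value at t=3: TV = D_4/(r−g) = 15.3111/(0.108−0.0528) = 277.3751
P₀ = 9.3525/(1+0.108)^1 + 11.6626/(1+0.108)^2 + 14.5432/(1+0.108)^3 + 277.3751/(1+0.108)^3 = 232.5468

$232.55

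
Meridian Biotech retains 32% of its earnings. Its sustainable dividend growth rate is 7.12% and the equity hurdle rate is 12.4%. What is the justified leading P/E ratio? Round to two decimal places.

12.88

Payout ratio b = 1 − 0.32 = 0.68.
Justified leading P/E = b/(r−g) = 0.68/(0.124−0.0712) = 12.8788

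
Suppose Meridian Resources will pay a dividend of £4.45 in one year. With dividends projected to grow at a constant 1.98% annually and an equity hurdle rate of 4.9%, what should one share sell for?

£152.40

Gordon growth model: P₀ = D₁/(r − g), with D₁ = 4.45 given directly.
P₀ = 4.4500 / (0.049 − 0.0198) = 4.4500 / 0.0292 = 152.3973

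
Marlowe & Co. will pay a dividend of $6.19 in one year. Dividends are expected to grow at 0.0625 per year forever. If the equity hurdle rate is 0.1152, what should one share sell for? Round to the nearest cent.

Gordon growth model: P₀ = D₁/(r − g), with D₁ = 6.19 given directly.
P₀ = 6.1900 / (0.1152 − 0.0625) = 6.1900 / 0.0527 = 117.4573

$117.46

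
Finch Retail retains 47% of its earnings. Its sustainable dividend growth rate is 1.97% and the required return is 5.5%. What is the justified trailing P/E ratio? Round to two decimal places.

Payout ratio b = 1 − 0.47 = 0.53.
Justified trailing P/E = b(1+g)/(r−g) = 0.53×(1+0.0197)/(0.055−0.0197) = 15.3099

15.31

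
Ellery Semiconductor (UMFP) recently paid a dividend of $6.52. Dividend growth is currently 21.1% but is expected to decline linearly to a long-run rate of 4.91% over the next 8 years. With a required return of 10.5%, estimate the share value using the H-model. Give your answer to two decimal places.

H-model: P₀ = D₀[(1+g_L) + H(g_S−g_L)]/(r−g_L), with H = 8/2 = 4.
P₀ = 6.52 × [(1+0.0491) + 4×(0.211−0.0491)] / (0.105−0.0491)
   = 6.52 × 1.6967 / 0.0559 = 197.8977

$197.90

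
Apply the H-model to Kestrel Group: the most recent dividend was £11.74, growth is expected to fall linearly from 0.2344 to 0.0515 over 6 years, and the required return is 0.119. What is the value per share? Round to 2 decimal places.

£278.32

H-model: P₀ = D₀[(1+g_L) + H(g_S−g_L)]/(r−g_L), with H = 6/2 = 3.
P₀ = 11.74 × [(1+0.0515) + 3×(0.2344−0.0515)] / (0.119−0.0515)
   = 11.74 × 1.6002 / 0.0675 = 278.3163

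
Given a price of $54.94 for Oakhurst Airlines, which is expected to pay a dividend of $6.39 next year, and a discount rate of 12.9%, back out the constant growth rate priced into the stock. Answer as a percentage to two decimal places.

1.27%

From P₀ = D₁/(r − g), the implied growth is g = r − D₁/P₀.
g = 0.129 − 6.39/54.94 = 0.129 − 0.11631 = 0.01269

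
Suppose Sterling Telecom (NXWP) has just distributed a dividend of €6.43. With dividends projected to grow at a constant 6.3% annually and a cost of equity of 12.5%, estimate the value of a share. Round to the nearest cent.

Gordon growth model: P₀ = D₁/(r − g). D₁ = 6.43 × (1 + 0.063) = 6.8351.
P₀ = 6.8351 / (0.125 − 0.063) = 6.8351 / 0.062 = 110.2434

€110.24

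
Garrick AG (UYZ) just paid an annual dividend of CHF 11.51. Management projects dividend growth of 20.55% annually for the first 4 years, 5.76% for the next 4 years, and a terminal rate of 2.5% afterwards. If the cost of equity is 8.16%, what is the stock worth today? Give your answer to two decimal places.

Three-stage DDM. Project D₁…D_8; terminal Gordon value at t=8 with g = 0.025; discount at r = 0.0816.
D_1 = 13.8753
D_2 = 16.7267
D_3 = 20.1640
D_4 = 24.3077
D_5 = 25.7078
D_6 = 27.1886
D_7 = 28.7547
D_8 = 30.4109
TV_8 = 31.1712/(0.0816−0.025) = 550.7283
P₀ = Σ Dₜ/(1+r)ᵗ + TV_8/(1+r)^8 = 422.0532

CHF 422.05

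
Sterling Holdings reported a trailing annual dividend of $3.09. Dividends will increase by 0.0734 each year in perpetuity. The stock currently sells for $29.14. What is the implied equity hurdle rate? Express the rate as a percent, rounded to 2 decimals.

Rearranging the constant-growth DDM: r = D₁/P₀ + g.
D₁ = 3.09 × (1 + 0.0734) = 3.3168.
r = 3.3168 / 29.14 + 0.0734 = 0.11382 + 0.0734 = 0.18722

18.72%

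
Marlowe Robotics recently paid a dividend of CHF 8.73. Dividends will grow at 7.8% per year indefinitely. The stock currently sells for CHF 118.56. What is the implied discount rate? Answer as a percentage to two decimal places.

15.74%

Rearranging the constant-growth DDM: r = D₁/P₀ + g.
D₁ = 8.73 × (1 + 0.078) = 9.4109.
r = 9.4109 / 118.56 + 0.078 = 0.07938 + 0.078 = 0.15738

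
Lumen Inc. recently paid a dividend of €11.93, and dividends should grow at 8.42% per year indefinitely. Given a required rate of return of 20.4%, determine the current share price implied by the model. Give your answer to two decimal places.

Gordon growth model: P₀ = D₁/(r − g). D₁ = 11.93 × (1 + 0.0842) = 12.9345.
P₀ = 12.9345 / (0.204 − 0.0842) = 12.9345 / 0.1198 = 107.9675

€107.97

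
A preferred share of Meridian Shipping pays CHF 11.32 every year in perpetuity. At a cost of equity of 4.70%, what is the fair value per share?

CHF 240.85

Zero-growth DDM (perpetuity): P₀ = D/r = 11.32 / 0.047 = 240.8511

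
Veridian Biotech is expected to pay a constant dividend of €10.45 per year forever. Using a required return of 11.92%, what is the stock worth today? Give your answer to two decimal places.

Zero-growth DDM (perpetuity): P₀ = D/r = 10.45 / 0.1192 = 87.6678

€87.67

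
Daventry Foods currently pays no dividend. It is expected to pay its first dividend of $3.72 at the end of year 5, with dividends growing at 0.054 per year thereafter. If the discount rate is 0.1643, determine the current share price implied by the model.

$18.35

Deferred-dividend DDM. At t=4 the remaining stream is a growing perpetuity with first payment D_5 = 3.72.
V_4 = D_5/(r−g) = 3.72/(0.1643−0.054) = 33.7262
P₀ = V_4/(1+r)^4 = 33.7262/(1+0.1643)^4 = 18.3530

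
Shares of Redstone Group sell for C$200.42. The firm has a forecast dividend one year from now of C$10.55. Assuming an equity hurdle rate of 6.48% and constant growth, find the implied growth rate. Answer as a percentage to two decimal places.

From P₀ = D₁/(r − g), the implied growth is g = r − D₁/P₀.
g = 0.0648 − 10.55/200.42 = 0.0648 − 0.05264 = 0.01216

1.22%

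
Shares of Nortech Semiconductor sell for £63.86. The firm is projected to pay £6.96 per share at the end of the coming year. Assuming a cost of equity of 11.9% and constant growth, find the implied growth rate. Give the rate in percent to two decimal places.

1.00%

From P₀ = D₁/(r − g), the implied growth is g = r − D₁/P₀.
g = 0.119 − 6.96/63.86 = 0.119 − 0.10899 = 0.01001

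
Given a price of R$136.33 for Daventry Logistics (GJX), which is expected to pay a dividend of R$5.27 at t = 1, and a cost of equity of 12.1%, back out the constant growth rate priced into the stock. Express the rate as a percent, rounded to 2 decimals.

From P₀ = D₁/(r − g), the implied growth is g = r − D₁/P₀.
g = 0.121 − 5.27/136.33 = 0.121 − 0.03866 = 0.08234

8.23%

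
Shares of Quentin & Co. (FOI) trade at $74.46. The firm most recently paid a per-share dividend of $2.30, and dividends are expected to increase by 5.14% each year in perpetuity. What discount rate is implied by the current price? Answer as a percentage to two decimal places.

8.39%

Rearranging the constant-growth DDM: r = D₁/P₀ + g.
D₁ = 2.30 × (1 + 0.0514) = 2.4182.
r = 2.4182 / 74.46 + 0.0514 = 0.03248 + 0.0514 = 0.08388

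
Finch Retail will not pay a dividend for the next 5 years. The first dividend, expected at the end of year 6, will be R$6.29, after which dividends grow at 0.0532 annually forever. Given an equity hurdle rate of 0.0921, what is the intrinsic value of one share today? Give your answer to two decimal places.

R$104.09

Deferred-dividend DDM. At t=5 the remaining stream is a growing perpetuity with first payment D_6 = 6.29.
V_5 = D_6/(r−g) = 6.29/(0.0921−0.0532) = 161.6967
P₀ = V_5/(1+r)^5 = 161.6967/(1+0.0921)^5 = 104.0852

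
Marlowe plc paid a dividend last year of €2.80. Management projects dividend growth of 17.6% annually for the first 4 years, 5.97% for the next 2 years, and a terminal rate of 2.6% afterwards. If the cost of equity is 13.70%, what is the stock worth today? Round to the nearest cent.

€43.69

Three-stage DDM. Project D₁…D_6; terminal Gordon value at t=6 with g = 0.026; discount at r = 0.137.
D_1 = 3.2928
D_2 = 3.8723
D_3 = 4.5539
D_4 = 5.3553
D_5 = 5.6751
D_6 = 6.0139
TV_6 = 6.1702/(0.137−0.026) = 55.5876
P₀ = Σ Dₜ/(1+r)ᵗ + TV_6/(1+r)^6 = 43.6925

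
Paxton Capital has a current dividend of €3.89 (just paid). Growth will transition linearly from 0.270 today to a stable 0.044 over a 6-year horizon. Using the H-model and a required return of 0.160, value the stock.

H-model: P₀ = D₀[(1+g_L) + H(g_S−g_L)]/(r−g_L), with H = 6/2 = 3.
P₀ = 3.89 × [(1+0.044) + 3×(0.27−0.044)] / (0.16−0.044)
   = 3.89 × 1.7220 / 0.116 = 57.7464

€57.75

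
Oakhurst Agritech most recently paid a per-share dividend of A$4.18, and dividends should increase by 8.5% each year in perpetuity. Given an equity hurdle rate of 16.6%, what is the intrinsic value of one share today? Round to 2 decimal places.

A$55.99

Gordon growth model: P₀ = D₁/(r − g). D₁ = 4.18 × (1 + 0.085) = 4.5353.
P₀ = 4.5353 / (0.166 − 0.085) = 4.5353 / 0.081 = 55.9914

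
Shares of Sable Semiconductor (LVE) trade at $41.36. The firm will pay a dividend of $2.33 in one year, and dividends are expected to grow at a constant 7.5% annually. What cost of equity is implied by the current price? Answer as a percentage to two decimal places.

Rearranging the constant-growth DDM: r = D₁/P₀ + g.
r = 2.3300 / 41.36 + 0.075 = 0.05633 + 0.075 = 0.13133

13.13%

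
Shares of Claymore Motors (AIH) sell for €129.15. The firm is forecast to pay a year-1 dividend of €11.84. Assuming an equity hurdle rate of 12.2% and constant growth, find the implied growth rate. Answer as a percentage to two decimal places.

From P₀ = D₁/(r − g), the implied growth is g = r − D₁/P₀.
g = 0.122 − 11.84/129.15 = 0.122 − 0.09168 = 0.03032

3.03%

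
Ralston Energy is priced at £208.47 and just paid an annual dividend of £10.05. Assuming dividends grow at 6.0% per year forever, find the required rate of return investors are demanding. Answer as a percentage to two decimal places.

11.11%

Rearranging the constant-growth DDM: r = D₁/P₀ + g.
D₁ = 10.05 × (1 + 0.06) = 10.6530.
r = 10.6530 / 208.47 + 0.06 = 0.05110 + 0.06 = 0.11110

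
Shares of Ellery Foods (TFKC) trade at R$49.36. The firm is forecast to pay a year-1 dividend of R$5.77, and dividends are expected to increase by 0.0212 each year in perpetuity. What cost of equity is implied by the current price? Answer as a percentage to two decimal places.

Rearranging the constant-growth DDM: r = D₁/P₀ + g.
r = 5.7700 / 49.36 + 0.0212 = 0.11690 + 0.0212 = 0.13810

13.81%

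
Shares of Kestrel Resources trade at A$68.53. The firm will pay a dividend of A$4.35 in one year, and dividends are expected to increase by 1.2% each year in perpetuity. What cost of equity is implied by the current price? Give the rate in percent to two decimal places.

7.55%

Rearranging the constant-growth DDM: r = D₁/P₀ + g.
r = 4.3500 / 68.53 + 0.012 = 0.06348 + 0.012 = 0.07548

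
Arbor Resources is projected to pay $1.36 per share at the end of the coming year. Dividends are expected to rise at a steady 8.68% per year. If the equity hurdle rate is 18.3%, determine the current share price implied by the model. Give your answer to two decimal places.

$14.14

Gordon growth model: P₀ = D₁/(r − g), with D₁ = 1.36 given directly.
P₀ = 1.3600 / (0.183 − 0.0868) = 1.3600 / 0.0962 = 14.1372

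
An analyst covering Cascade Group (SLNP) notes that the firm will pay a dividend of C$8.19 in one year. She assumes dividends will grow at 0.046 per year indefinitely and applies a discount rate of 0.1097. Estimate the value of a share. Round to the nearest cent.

Gordon growth model: P₀ = D₁/(r − g), with D₁ = 8.19 given directly.
P₀ = 8.1900 / (0.1097 − 0.046) = 8.1900 / 0.0637 = 128.5714

C$128.57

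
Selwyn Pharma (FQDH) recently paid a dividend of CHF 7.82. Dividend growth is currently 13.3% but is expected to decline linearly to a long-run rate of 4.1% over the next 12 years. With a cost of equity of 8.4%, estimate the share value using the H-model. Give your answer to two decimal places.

H-model: P₀ = D₀[(1+g_L) + H(g_S−g_L)]/(r−g_L), with H = 12/2 = 6.
P₀ = 7.82 × [(1+0.041) + 6×(0.133−0.041)] / (0.084−0.041)
   = 7.82 × 1.5930 / 0.043 = 289.7037

CHF 289.70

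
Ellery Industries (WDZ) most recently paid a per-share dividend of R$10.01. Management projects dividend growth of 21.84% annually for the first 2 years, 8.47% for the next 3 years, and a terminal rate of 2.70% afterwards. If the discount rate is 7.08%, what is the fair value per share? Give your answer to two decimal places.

R$380.11

Three-stage DDM. Project D₁…D_5; terminal Gordon value at t=5 with g = 0.027; discount at r = 0.0708.
D_1 = 12.1962
D_2 = 14.8598
D_3 = 16.1185
D_4 = 17.4837
D_5 = 18.9646
TV_5 = 19.4766/(0.0708−0.027) = 444.6713
P₀ = Σ Dₜ/(1+r)ᵗ + TV_5/(1+r)^5 = 380.1089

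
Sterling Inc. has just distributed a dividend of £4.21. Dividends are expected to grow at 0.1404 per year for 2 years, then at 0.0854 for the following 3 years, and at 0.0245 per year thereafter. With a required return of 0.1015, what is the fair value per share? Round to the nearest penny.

Three-stage DDM. Project D₁…D_5; terminal Gordon value at t=5 with g = 0.0245; discount at r = 0.1015.
D_1 = 4.8011
D_2 = 5.4752
D_3 = 5.9427
D_4 = 6.4502
D_5 = 7.0011
TV_5 = 7.1726/(0.1015−0.0245) = 93.1509
P₀ = Σ Dₜ/(1+r)ᵗ + TV_5/(1+r)^5 = 79.4638

£79.46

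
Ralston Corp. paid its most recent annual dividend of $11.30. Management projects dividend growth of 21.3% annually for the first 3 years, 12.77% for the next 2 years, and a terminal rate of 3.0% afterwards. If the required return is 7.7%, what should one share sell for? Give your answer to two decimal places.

Three-stage DDM. Project D₁…D_5; terminal Gordon value at t=5 with g = 0.03; discount at r = 0.077.
D_1 = 13.7069
D_2 = 16.6265
D_3 = 20.1679
D_4 = 22.7433
D_5 = 25.6477
TV_5 = 26.4171/(0.077−0.03) = 562.0661
P₀ = Σ Dₜ/(1+r)ᵗ + TV_5/(1+r)^5 = 465.6992

$465.70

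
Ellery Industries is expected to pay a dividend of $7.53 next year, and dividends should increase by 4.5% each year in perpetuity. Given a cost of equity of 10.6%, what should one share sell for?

$123.44

Gordon growth model: P₀ = D₁/(r − g), with D₁ = 7.53 given directly.
P₀ = 7.5300 / (0.106 − 0.045) = 7.5300 / 0.061 = 123.4426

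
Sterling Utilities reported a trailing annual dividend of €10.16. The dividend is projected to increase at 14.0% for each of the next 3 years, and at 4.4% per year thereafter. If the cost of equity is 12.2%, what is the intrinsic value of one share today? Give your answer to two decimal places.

€174.11

Two-stage DDM. Project D₁…D_3 at 0.14, terminal growth 0.044, discount at r = 0.122.
D_1 = 11.5824
D_2 = 13.2039
D_3 = 15.0525
Terminal value at t=3: TV = D_4/(r−g) = 15.7148/(0.122−0.044) = 201.4717
P₀ = 11.5824/(1+0.122)^1 + 13.2039/(1+0.122)^2 + 15.0525/(1+0.122)^3 + 201.4717/(1+0.122)^3 = 174.1066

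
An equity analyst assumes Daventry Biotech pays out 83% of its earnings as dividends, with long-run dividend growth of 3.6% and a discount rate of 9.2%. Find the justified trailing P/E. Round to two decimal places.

Justified trailing P/E = b(1+g)/(r−g) = 0.83×(1+0.036)/(0.092−0.036) = 15.3550

15.36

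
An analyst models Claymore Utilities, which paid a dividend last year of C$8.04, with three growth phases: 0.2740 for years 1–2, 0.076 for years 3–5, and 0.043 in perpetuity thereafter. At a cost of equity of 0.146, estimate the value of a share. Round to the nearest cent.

Three-stage DDM. Project D₁…D_5; terminal Gordon value at t=5 with g = 0.043; discount at r = 0.146.
D_1 = 10.2430
D_2 = 13.0495
D_3 = 14.0413
D_4 = 15.1084
D_5 = 16.2567
TV_5 = 16.9557/(0.146−0.043) = 164.6186
P₀ = Σ Dₜ/(1+r)ᵗ + TV_5/(1+r)^5 = 128.4706

C$128.47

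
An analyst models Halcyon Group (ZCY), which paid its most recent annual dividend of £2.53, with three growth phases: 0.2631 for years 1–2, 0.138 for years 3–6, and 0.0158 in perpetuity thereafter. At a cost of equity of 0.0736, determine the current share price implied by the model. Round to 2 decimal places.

£100.41

Three-stage DDM. Project D₁…D_6; terminal Gordon value at t=6 with g = 0.0158; discount at r = 0.0736.
D_1 = 3.1956
D_2 = 4.0364
D_3 = 4.5934
D_4 = 5.2273
D_5 = 5.9487
D_6 = 6.7696
TV_6 = 6.8766/(0.0736−0.0158) = 118.9722
P₀ = Σ Dₜ/(1+r)ᵗ + TV_6/(1+r)^6 = 100.4114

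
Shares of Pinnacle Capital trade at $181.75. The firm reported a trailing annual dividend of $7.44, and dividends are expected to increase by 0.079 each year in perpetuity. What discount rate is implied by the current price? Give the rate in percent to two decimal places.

Rearranging the constant-growth DDM: r = D₁/P₀ + g.
D₁ = 7.44 × (1 + 0.079) = 8.0278.
r = 8.0278 / 181.75 + 0.079 = 0.04417 + 0.079 = 0.12317

12.32%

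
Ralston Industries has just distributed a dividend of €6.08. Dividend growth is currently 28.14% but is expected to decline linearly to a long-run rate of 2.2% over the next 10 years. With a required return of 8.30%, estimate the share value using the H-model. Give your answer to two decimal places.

H-model: P₀ = D₀[(1+g_L) + H(g_S−g_L)]/(r−g_L), with H = 10/2 = 5.
P₀ = 6.08 × [(1+0.022) + 5×(0.2814−0.022)] / (0.083−0.022)
   = 6.08 × 2.3190 / 0.061 = 231.1397

€231.14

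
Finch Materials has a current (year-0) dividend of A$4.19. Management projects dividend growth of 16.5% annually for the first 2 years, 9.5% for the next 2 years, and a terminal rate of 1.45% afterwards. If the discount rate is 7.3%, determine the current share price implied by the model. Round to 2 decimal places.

Three-stage DDM. Project D₁…D_4; terminal Gordon value at t=4 with g = 0.0145; discount at r = 0.073.
D_1 = 4.8814
D_2 = 5.6868
D_3 = 6.2270
D_4 = 6.8186
TV_4 = 6.9175/(0.073−0.0145) = 118.2470
P₀ = Σ Dₜ/(1+r)ᵗ + TV_4/(1+r)^4 = 108.8785

A$108.88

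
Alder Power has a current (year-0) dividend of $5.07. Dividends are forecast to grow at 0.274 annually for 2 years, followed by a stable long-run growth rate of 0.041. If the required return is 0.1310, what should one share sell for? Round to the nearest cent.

Two-stage DDM. Project D₁…D_2 at 0.274, terminal growth 0.041, discount at r = 0.131.
D_1 = 6.4592
D_2 = 8.2290
Terminal value at t=2: TV = D_3/(r−g) = 8.5664/(0.131−0.041) = 95.1820
P₀ = 6.4592/(1+0.131)^1 + 8.2290/(1+0.131)^2 + 95.1820/(1+0.131)^2 = 86.5539

$86.55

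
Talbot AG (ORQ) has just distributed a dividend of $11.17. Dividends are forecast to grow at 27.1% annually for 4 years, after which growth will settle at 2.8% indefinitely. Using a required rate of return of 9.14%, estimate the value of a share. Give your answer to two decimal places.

$399.47

Two-stage DDM. Project D₁…D_4 at 0.271, terminal growth 0.028, discount at r = 0.0914.
D_1 = 14.1971
D_2 = 18.0445
D_3 = 22.9345
D_4 = 29.1498
Terminal value at t=4: TV = D_5/(r−g) = 29.9660/(0.0914−0.028) = 472.6495
P₀ = 14.1971/(1+0.0914)^1 + 18.0445/(1+0.0914)^2 + 22.9345/(1+0.0914)^3 + 29.1498/(1+0.0914)^4 + 472.6495/(1+0.0914)^4 = 399.4652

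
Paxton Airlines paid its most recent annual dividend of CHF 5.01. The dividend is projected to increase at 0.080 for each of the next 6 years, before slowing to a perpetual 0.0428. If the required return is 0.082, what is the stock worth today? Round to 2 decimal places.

Two-stage DDM. Project D₁…D_6 at 0.08, terminal growth 0.0428, discount at r = 0.082.
D_1 = 5.4108
D_2 = 5.8437
D_3 = 6.3112
D_4 = 6.8160
D_5 = 7.3613
D_6 = 7.9502
Terminal value at t=6: TV = D_7/(r−g) = 8.2905/(0.082−0.0428) = 211.4926
P₀ = 5.4108/(1+0.082)^1 + 5.8437/(1+0.082)^2 + 6.3112/(1+0.082)^3 + 6.8160/(1+0.082)^4 + 7.3613/(1+0.082)^5 + 7.9502/(1+0.082)^6 + 211.4926/(1+0.082)^6 = 161.6711

CHF 161.67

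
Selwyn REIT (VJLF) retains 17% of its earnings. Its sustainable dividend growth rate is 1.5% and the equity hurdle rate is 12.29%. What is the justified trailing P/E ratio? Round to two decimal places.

Payout ratio b = 1 − 0.17 = 0.83.
Justified trailing P/E = b(1+g)/(r−g) = 0.83×(1+0.015)/(0.1229−0.015) = 7.8077

7.81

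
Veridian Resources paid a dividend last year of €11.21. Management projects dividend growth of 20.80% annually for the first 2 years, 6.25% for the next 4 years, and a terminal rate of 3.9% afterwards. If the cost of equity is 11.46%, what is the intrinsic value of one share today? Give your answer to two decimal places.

Three-stage DDM. Project D₁…D_6; terminal Gordon value at t=6 with g = 0.039; discount at r = 0.1146.
D_1 = 13.5417
D_2 = 16.3583
D_3 = 17.3807
D_4 = 18.4670
D_5 = 19.6212
D_6 = 20.8476
TV_6 = 21.6606/(0.1146−0.039) = 286.5161
P₀ = Σ Dₜ/(1+r)ᵗ + TV_6/(1+r)^6 = 221.5417

€221.54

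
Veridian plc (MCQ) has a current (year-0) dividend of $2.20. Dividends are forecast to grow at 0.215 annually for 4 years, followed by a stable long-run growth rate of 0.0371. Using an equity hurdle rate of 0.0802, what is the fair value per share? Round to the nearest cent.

Two-stage DDM. Project D₁…D_4 at 0.215, terminal growth 0.0371, discount at r = 0.0802.
D_1 = 2.6730
D_2 = 3.2477
D_3 = 3.9459
D_4 = 4.7943
Terminal value at t=4: TV = D_5/(r−g) = 4.9722/(0.0802−0.0371) = 115.3642
P₀ = 2.6730/(1+0.0802)^1 + 3.2477/(1+0.0802)^2 + 3.9459/(1+0.0802)^3 + 4.7943/(1+0.0802)^4 + 115.3642/(1+0.0802)^4 = 96.6433

$96.64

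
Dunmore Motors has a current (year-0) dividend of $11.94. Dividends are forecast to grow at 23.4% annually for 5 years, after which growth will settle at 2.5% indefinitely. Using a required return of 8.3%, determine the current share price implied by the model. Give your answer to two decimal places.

$495.09

Two-stage DDM. Project D₁…D_5 at 0.234, terminal growth 0.025, discount at r = 0.083.
D_1 = 14.7340
D_2 = 18.1817
D_3 = 22.4362
D_4 = 27.6863
D_5 = 34.1649
Terminal value at t=5: TV = D_6/(r−g) = 35.0190/(0.083−0.025) = 603.7762
P₀ = 14.7340/(1+0.083)^1 + 18.1817/(1+0.083)^2 + 22.4362/(1+0.083)^3 + 27.6863/(1+0.083)^4 + 34.1649/(1+0.083)^5 + 603.7762/(1+0.083)^5 = 495.0869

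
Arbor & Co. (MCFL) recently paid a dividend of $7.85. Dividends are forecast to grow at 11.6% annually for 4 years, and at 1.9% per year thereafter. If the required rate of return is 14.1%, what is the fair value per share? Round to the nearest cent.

$89.72

Two-stage DDM. Project D₁…D_4 at 0.116, terminal growth 0.019, discount at r = 0.141.
D_1 = 8.7606
D_2 = 9.7768
D_3 = 10.9109
D_4 = 12.1766
Terminal value at t=4: TV = D_5/(r−g) = 12.4080/(0.141−0.019) = 101.7046
P₀ = 8.7606/(1+0.141)^1 + 9.7768/(1+0.141)^2 + 10.9109/(1+0.141)^3 + 12.1766/(1+0.141)^4 + 101.7046/(1+0.141)^4 = 89.7238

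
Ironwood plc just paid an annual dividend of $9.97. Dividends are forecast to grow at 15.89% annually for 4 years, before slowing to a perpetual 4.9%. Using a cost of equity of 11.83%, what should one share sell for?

$217.69

Two-stage DDM. Project D₁…D_4 at 0.1589, terminal growth 0.049, discount at r = 0.1183.
D_1 = 11.5542
D_2 = 13.3902
D_3 = 15.5179
D_4 = 17.9837
Terminal value at t=4: TV = D_5/(r−g) = 18.8649/(0.1183−0.049) = 272.2208
P₀ = 11.5542/(1+0.1183)^1 + 13.3902/(1+0.1183)^2 + 15.5179/(1+0.1183)^3 + 17.9837/(1+0.1183)^4 + 272.2208/(1+0.1183)^4 = 217.6890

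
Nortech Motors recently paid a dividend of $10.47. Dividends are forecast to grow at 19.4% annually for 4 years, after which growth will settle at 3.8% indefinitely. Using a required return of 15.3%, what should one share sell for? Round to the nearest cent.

Two-stage DDM. Project D₁…D_4 at 0.194, terminal growth 0.038, discount at r = 0.153.
D_1 = 12.5012
D_2 = 14.9264
D_3 = 17.8221
D_4 = 21.2796
Terminal value at t=4: TV = D_5/(r−g) = 22.0883/(0.153−0.038) = 192.0718
P₀ = 12.5012/(1+0.153)^1 + 14.9264/(1+0.153)^2 + 17.8221/(1+0.153)^3 + 21.2796/(1+0.153)^4 + 192.0718/(1+0.153)^4 = 154.4170

$154.42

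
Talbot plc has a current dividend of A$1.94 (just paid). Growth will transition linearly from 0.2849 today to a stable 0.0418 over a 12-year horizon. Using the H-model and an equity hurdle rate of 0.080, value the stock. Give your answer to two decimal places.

H-model: P₀ = D₀[(1+g_L) + H(g_S−g_L)]/(r−g_L), with H = 12/2 = 6.
P₀ = 1.94 × [(1+0.0418) + 6×(0.2849−0.0418)] / (0.08−0.0418)
   = 1.94 × 2.5004 / 0.0382 = 126.9837

A$126.98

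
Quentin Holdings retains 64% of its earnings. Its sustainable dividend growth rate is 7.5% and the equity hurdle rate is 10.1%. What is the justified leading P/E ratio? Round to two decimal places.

Payout ratio b = 1 − 0.64 = 0.36.
Justified leading P/E = b/(r−g) = 0.36/(0.101−0.075) = 13.8462

13.85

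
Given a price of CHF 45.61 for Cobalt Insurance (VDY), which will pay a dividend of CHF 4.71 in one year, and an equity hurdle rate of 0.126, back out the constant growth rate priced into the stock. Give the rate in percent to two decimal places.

2.27%

From P₀ = D₁/(r − g), the implied growth is g = r − D₁/P₀.
g = 0.126 − 4.71/45.61 = 0.126 − 0.10327 = 0.02273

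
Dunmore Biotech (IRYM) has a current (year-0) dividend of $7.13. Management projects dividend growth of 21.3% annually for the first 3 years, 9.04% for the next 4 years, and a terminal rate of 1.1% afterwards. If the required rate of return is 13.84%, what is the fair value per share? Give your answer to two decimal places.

$112.95

Three-stage DDM. Project D₁…D_7; terminal Gordon value at t=7 with g = 0.011; discount at r = 0.1384.
D_1 = 8.6487
D_2 = 10.4909
D_3 = 12.7254
D_4 = 13.8758
D_5 = 15.1302
D_6 = 16.4979
D_7 = 17.9893
TV_7 = 18.1872/(0.1384−0.011) = 142.7569
P₀ = Σ Dₜ/(1+r)ᵗ + TV_7/(1+r)^7 = 112.9480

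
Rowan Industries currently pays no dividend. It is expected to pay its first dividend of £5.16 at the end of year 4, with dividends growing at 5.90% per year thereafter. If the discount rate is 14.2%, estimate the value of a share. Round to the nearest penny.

£41.74

Deferred-dividend DDM. At t=3 the remaining stream is a growing perpetuity with first payment D_4 = 5.16.
V_3 = D_4/(r−g) = 5.16/(0.142−0.059) = 62.1687
P₀ = V_3/(1+r)^3 = 62.1687/(1+0.142)^3 = 41.7420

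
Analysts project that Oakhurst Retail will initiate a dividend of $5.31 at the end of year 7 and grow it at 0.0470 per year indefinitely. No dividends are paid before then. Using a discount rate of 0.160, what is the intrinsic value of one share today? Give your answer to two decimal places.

Deferred-dividend DDM. At t=6 the remaining stream is a growing perpetuity with first payment D_7 = 5.31.
V_6 = D_7/(r−g) = 5.31/(0.16−0.047) = 46.9912
P₀ = V_6/(1+r)^6 = 46.9912/(1+0.16)^6 = 19.2872

$19.29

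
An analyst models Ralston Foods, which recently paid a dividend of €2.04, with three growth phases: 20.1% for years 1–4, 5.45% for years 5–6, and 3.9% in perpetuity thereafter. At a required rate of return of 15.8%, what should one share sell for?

€30.14

Three-stage DDM. Project D₁…D_6; terminal Gordon value at t=6 with g = 0.039; discount at r = 0.158.
D_1 = 2.4500
D_2 = 2.9425
D_3 = 3.5339
D_4 = 4.2443
D_5 = 4.4756
D_6 = 4.7195
TV_6 = 4.9036/(0.158−0.039) = 41.2063
P₀ = Σ Dₜ/(1+r)ᵗ + TV_6/(1+r)^6 = 30.1416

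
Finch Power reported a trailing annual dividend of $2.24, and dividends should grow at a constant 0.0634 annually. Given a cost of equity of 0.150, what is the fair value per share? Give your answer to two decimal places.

Gordon growth model: P₀ = D₁/(r − g). D₁ = 2.24 × (1 + 0.0634) = 2.3820.
P₀ = 2.3820 / (0.15 − 0.0634) = 2.3820 / 0.0866 = 27.5060

$27.51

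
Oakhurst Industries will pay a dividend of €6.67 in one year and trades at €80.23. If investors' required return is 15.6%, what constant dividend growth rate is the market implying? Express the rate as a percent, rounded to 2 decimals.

From P₀ = D₁/(r − g), the implied growth is g = r − D₁/P₀.
g = 0.156 − 6.67/80.23 = 0.156 − 0.08314 = 0.07286

7.29%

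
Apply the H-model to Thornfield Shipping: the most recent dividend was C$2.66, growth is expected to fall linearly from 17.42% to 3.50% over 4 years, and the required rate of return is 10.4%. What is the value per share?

H-model: P₀ = D₀[(1+g_L) + H(g_S−g_L)]/(r−g_L), with H = 4/2 = 2.
P₀ = 2.66 × [(1+0.035) + 2×(0.1742−0.035)] / (0.104−0.035)
   = 2.66 × 1.3134 / 0.069 = 50.6325

C$50.63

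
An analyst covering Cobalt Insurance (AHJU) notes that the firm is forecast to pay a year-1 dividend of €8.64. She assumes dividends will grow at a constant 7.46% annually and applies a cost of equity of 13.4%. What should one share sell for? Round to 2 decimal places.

€145.45

Gordon growth model: P₀ = D₁/(r − g), with D₁ = 8.64 given directly.
P₀ = 8.6400 / (0.134 − 0.0746) = 8.6400 / 0.0594 = 145.4545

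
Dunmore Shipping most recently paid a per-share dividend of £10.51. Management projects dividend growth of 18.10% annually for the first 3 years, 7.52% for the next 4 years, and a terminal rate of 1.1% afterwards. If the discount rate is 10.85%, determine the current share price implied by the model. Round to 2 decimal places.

£199.63

Three-stage DDM. Project D₁…D_7; terminal Gordon value at t=7 with g = 0.011; discount at r = 0.1085.
D_1 = 12.4123
D_2 = 14.6589
D_3 = 17.3122
D_4 = 18.6141
D_5 = 20.0139
D_6 = 21.5189
D_7 = 23.1371
TV_7 = 23.3916/(0.1085−0.011) = 239.9142
P₀ = Σ Dₜ/(1+r)ᵗ + TV_7/(1+r)^7 = 199.6277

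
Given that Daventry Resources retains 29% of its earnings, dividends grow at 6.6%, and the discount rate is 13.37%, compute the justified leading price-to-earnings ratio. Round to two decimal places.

10.49

Payout ratio b = 1 − 0.29 = 0.71.
Justified leading P/E = b/(r−g) = 0.71/(0.1337−0.066) = 10.4874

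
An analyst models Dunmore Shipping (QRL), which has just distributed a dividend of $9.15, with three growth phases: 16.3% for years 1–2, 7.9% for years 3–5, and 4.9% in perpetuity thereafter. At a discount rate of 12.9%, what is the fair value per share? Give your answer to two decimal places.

Three-stage DDM. Project D₁…D_5; terminal Gordon value at t=5 with g = 0.049; discount at r = 0.129.
D_1 = 10.6415
D_2 = 12.3760
D_3 = 13.3537
D_4 = 14.4087
D_5 = 15.5469
TV_5 = 16.3087/(0.129−0.049) = 203.8592
P₀ = Σ Dₜ/(1+r)ᵗ + TV_5/(1+r)^5 = 156.8960

$156.90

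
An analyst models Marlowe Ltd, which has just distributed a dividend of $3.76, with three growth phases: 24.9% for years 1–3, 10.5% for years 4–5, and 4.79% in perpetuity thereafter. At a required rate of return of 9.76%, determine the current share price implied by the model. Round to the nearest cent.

Three-stage DDM. Project D₁…D_5; terminal Gordon value at t=5 with g = 0.0479; discount at r = 0.0976.
D_1 = 4.6962
D_2 = 5.8656
D_3 = 7.3261
D_4 = 8.0954
D_5 = 8.9454
TV_5 = 9.3739/(0.0976−0.0479) = 188.6093
P₀ = Σ Dₜ/(1+r)ᵗ + TV_5/(1+r)^5 = 144.2786

$144.28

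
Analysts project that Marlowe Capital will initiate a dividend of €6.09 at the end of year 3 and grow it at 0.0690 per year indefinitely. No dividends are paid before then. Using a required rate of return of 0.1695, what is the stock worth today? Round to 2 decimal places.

€44.30

Deferred-dividend DDM. At t=2 the remaining stream is a growing perpetuity with first payment D_3 = 6.09.
V_2 = D_3/(r−g) = 6.09/(0.1695−0.069) = 60.5970
P₀ = V_2/(1+r)^2 = 60.5970/(1+0.1695)^2 = 44.3048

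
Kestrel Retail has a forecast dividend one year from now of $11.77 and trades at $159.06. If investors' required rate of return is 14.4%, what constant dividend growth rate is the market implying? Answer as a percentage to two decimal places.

From P₀ = D₁/(r − g), the implied growth is g = r − D₁/P₀.
g = 0.144 − 11.77/159.06 = 0.144 − 0.07400 = 0.07000

7.00%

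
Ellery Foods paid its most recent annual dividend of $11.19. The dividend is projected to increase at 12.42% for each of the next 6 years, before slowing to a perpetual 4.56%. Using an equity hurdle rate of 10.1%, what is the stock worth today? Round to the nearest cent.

Two-stage DDM. Project D₁…D_6 at 0.1242, terminal growth 0.0456, discount at r = 0.101.
D_1 = 12.5798
D_2 = 14.1422
D_3 = 15.8987
D_4 = 17.8733
D_5 = 20.0931
D_6 = 22.5887
Terminal value at t=6: TV = D_7/(r−g) = 23.6188/(0.101−0.0456) = 426.3315
P₀ = 12.5798/(1+0.101)^1 + 14.1422/(1+0.101)^2 + 15.8987/(1+0.101)^3 + 17.8733/(1+0.101)^4 + 20.0931/(1+0.101)^5 + 22.5887/(1+0.101)^6 + 426.3315/(1+0.101)^6 = 311.6138

$311.61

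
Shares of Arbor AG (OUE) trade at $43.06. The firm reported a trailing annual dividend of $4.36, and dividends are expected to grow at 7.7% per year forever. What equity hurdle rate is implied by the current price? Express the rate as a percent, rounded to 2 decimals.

Rearranging the constant-growth DDM: r = D₁/P₀ + g.
D₁ = 4.36 × (1 + 0.077) = 4.6957.
r = 4.6957 / 43.06 + 0.077 = 0.10905 + 0.077 = 0.18605

18.61%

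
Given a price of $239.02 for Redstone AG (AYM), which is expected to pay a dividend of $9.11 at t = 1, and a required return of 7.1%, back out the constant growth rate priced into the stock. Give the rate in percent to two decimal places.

3.29%

From P₀ = D₁/(r − g), the implied growth is g = r − D₁/P₀.
g = 0.071 − 9.11/239.02 = 0.071 − 0.03811 = 0.03289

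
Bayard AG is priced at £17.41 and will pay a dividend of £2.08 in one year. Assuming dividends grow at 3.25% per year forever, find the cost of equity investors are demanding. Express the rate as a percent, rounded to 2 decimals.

Rearranging the constant-growth DDM: r = D₁/P₀ + g.
r = 2.0800 / 17.41 + 0.0325 = 0.11947 + 0.0325 = 0.15197

15.20%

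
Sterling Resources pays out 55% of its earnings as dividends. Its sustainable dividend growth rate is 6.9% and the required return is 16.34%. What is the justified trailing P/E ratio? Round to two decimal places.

6.23

Justified trailing P/E = b(1+g)/(r−g) = 0.55×(1+0.069)/(0.1634−0.069) = 6.2283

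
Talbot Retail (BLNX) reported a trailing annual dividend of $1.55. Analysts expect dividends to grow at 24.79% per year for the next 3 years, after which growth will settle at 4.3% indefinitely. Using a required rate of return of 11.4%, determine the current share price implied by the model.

$37.87

Two-stage DDM. Project D₁…D_3 at 0.2479, terminal growth 0.043, discount at r = 0.114.
D_1 = 1.9342
D_2 = 2.4137
D_3 = 3.0121
Terminal value at t=3: TV = D_4/(r−g) = 3.1416/(0.114−0.043) = 44.2483
P₀ = 1.9342/(1+0.114)^1 + 2.4137/(1+0.114)^2 + 3.0121/(1+0.114)^3 + 44.2483/(1+0.114)^3 = 37.8668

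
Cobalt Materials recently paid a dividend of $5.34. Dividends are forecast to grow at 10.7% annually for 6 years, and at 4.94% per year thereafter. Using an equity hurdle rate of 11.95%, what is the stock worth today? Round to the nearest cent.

Two-stage DDM. Project D₁…D_6 at 0.107, terminal growth 0.0494, discount at r = 0.1195.
D_1 = 5.9114
D_2 = 6.5439
D_3 = 7.2441
D_4 = 8.0192
D_5 = 8.8773
D_6 = 9.8271
Terminal value at t=6: TV = D_7/(r−g) = 10.3126/(0.1195−0.0494) = 147.1127
P₀ = 5.9114/(1+0.1195)^1 + 6.5439/(1+0.1195)^2 + 7.2441/(1+0.1195)^3 + 8.0192/(1+0.1195)^4 + 8.8773/(1+0.1195)^5 + 9.8271/(1+0.1195)^6 + 147.1127/(1+0.1195)^6 = 105.5427

$105.54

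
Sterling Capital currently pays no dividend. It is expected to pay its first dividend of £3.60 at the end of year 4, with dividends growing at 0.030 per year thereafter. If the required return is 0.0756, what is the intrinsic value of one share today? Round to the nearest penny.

Deferred-dividend DDM. At t=3 the remaining stream is a growing perpetuity with first payment D_4 = 3.60.
V_3 = D_4/(r−g) = 3.60/(0.0756−0.03) = 78.9474
P₀ = V_3/(1+r)^3 = 78.9474/(1+0.0756)^3 = 63.4432

£63.44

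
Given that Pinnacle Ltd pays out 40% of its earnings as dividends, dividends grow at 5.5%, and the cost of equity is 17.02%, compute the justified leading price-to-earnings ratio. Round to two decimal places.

Justified leading P/E = b/(r−g) = 0.40/(0.1702−0.055) = 3.4722

3.47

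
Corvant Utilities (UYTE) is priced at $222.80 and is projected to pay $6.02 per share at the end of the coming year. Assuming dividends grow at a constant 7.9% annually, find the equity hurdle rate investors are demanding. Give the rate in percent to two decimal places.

10.60%

Rearranging the constant-growth DDM: r = D₁/P₀ + g.
r = 6.0200 / 222.80 + 0.079 = 0.02702 + 0.079 = 0.10602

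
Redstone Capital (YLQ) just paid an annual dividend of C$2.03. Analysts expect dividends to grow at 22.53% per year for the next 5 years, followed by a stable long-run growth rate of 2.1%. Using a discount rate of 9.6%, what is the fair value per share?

Two-stage DDM. Project D₁…D_5 at 0.2253, terminal growth 0.021, discount at r = 0.096.
D_1 = 2.4874
D_2 = 3.0478
D_3 = 3.7344
D_4 = 4.5758
D_5 = 5.6067
Terminal value at t=5: TV = D_6/(r−g) = 5.7245/(0.096−0.021) = 76.3260
P₀ = 2.4874/(1+0.096)^1 + 3.0478/(1+0.096)^2 + 3.7344/(1+0.096)^3 + 4.5758/(1+0.096)^4 + 5.6067/(1+0.096)^5 + 76.3260/(1+0.096)^5 = 62.6234

C$62.62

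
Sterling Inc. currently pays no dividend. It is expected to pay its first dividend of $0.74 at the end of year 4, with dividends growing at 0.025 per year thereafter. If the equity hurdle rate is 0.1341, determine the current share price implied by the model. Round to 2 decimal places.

$4.65

Deferred-dividend DDM. At t=3 the remaining stream is a growing perpetuity with first payment D_4 = 0.74.
V_3 = D_4/(r−g) = 0.74/(0.1341−0.025) = 6.7828
P₀ = V_3/(1+r)^3 = 6.7828/(1+0.1341)^3 = 4.6500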